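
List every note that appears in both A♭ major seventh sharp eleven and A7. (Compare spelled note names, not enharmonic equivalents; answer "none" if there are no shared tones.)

A♭ major seventh sharp eleven = Ab, C, Eb, G, D.
A7 = A, C#, E, G.
Shared: G.

G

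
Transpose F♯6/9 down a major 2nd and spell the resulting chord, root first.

Transposed root: F# → E (major 2nd down). So we spell E six-nine:
E — root
G# — major 3rd
B — perfect 5th
C# — major 6th
F# — major 9th

E, G#, B, C#, F#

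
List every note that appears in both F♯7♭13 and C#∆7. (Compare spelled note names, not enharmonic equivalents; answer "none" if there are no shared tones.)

F♯7♭13: F# A# C# E D
C#∆7: C# E# G# B#
Common to both → C#.

C#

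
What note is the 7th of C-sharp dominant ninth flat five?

B

C-sharp dominant ninth flat five is built on C#; its 7th is a minor 7th above the root.
A seventh above C uses the letter B, and the minor 7th above C# is B.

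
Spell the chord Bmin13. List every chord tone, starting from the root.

B  D  F#  A  C#  E  G#

Bmin13: minor thirteenth on B.
root → B
3rd (minor 3rd) → D
5th (perfect 5th) → F#
7th (minor 7th) → A
9th (major 9th) → C#
11th (perfect 11th) → E
13th (major 13th) → G#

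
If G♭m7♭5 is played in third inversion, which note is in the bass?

Fb

G♭m7♭5 = Gb–Bbb–Dbb–Fb. Third inversion → seventh in the bass = Fb.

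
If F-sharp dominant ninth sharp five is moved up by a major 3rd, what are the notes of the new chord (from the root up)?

A major 3rd up from F# is A#, so the new chord is A# dominant ninth sharp five.
- root: A#
- major 3rd: C##
- augmented 5th: E##
- minor 7th: G#
- major 9th: B#

A# – C## – E## – G# – B#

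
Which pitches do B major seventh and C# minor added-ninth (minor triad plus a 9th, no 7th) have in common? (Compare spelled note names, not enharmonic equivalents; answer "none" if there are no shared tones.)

D#

B major seventh = B, D#, F#, A#.
C# minor added-ninth = C#, E, G#, D#.
Shared: D#.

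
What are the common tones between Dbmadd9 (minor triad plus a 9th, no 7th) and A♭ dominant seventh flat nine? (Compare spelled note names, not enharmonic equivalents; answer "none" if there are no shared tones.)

A♭ E♭

Dbmadd9 = D♭, F♭, A♭, E♭.
A♭ dominant seventh flat nine = A♭, C, E♭, G♭, B𝄫.
Shared: A♭, E♭.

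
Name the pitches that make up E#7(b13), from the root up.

E#, G##, B#, D#, C#

E#7(b13): dominant seventh flat thirteen on E#.
- root: E#
- major 3rd: G##
- perfect 5th: B#
- minor 7th: D#
- minor 13th: C#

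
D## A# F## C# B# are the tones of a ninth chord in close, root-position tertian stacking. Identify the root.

B#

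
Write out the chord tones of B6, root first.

B, D#, F#, G#

B6: major sixth on B.
- root: B
- major 3rd: D#
- perfect 5th: F#
- major 6th: G#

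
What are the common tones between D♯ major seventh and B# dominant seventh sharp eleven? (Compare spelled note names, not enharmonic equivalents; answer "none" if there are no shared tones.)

D♯ major seventh = D-sharp, F-double-sharp, A-sharp, C-double-sharp.
B# dominant seventh sharp eleven = B-sharp, D-double-sharp, F-double-sharp, A-sharp, E-double-sharp.
Shared: F-double-sharp, A-sharp.

F-double-sharp A-sharp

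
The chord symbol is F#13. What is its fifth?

C#

F#13 is built on F#; its 5th is a perfect 5th above the root.
A fifth above F uses the letter C, and the perfect 5th above F# is C#.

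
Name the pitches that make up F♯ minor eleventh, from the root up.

F♯ minor eleventh: minor eleventh on F-sharp.
root → F-sharp
3rd (minor 3rd) → A
5th (perfect 5th) → C-sharp
7th (minor 7th) → E
9th (major 9th) → G-sharp
11th (perfect 11th) → B

F-sharp – A – C-sharp – E – G-sharp – B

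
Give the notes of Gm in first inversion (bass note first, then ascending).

B♭ – D – G

In root position, Gm is G–B♭–D.
First inversion puts the third (B♭) in the bass.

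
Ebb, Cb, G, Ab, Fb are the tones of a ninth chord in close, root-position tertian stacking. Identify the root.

Fb

Stacking in thirds gives Fb – Ab – Cb – Ebb – G, so Fb is the root — Fb dominant seventh sharp nine.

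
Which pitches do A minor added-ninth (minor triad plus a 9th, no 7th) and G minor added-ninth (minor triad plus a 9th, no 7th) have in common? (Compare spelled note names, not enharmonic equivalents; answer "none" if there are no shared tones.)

A minor added-ninth = A, C, E, B.
G minor added-ninth = G, B-flat, D, A.
Shared: A.

A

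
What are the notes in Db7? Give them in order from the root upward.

Db – F – Ab – Cb

Db7: dominant seventh on Db.
Db — root
F — major 3rd
Ab — perfect 5th
Cb — minor 7th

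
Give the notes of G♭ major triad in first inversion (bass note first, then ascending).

G♭ major triad = G-flat–B-flat–D-flat; first inversion → third (B-flat) lowest.

B-flat – D-flat – G-flat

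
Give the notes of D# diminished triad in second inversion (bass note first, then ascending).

In root position, D# diminished triad is D-sharp–F-sharp–A.
Second inversion puts the fifth (A) in the bass.

A, D-sharp, F-sharp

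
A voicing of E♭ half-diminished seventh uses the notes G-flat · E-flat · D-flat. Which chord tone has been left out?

The full E♭ half-diminished seventh chord is E-flat, G-flat, B-double-flat, D-flat.
Comparing with the voicing, the diminished 5th (5th) — B-double-flat — is absent.

B-double-flat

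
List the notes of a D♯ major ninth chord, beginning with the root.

D♯ major ninth is a major ninth built on D#.
root → D#
3rd (major 3rd) → F##
5th (perfect 5th) → A#
7th (major 7th) → C##
9th (major 9th) → E#

D#, F##, A#, C##, E#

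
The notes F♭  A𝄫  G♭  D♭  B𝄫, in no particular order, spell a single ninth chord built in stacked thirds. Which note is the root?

G♭

Stacking in thirds gives G♭ – B𝄫 – D♭ – F♭ – A𝄫, so G♭ is the root — G♭ minor seventh flat nine.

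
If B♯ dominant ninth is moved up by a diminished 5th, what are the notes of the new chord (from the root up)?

Transposed root: B# → F# (diminished 5th up). So we spell F# dominant ninth:
F# — root
A# — major 3rd
C# — perfect 5th
E — minor 7th
G# — major 9th

F#  A#  C#  E  G#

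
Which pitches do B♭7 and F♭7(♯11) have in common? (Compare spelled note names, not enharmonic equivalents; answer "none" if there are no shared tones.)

B♭7 = Bb, D, F, Ab.
F♭7(♯11) = Fb, Ab, Cb, Ebb, Bb.
Shared: Bb, Ab.

Bb Ab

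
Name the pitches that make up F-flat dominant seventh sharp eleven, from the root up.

Root Fb, quality dominant seventh sharp eleven:
Fb — root
Ab — major 3rd
Cb — perfect 5th
Ebb — minor 7th
Bb — augmented 11th

Fb, Ab, Cb, Ebb, Bb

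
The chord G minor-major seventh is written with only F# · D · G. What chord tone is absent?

The full G minor-major seventh chord is G, Bb, D, F#.
Comparing with the voicing, the minor 3rd (3rd) — Bb — is absent.

Bb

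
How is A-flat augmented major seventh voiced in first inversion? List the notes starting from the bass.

C  E  G  Ab

In root position, A-flat augmented major seventh is Ab–C–E–G.
First inversion puts the third (C) in the bass.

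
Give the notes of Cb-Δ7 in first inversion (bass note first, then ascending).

E𝄫 – G♭ – B♭ – C♭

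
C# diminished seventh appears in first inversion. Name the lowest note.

E

C# diminished seventh = C♯–E–G–B♭. First inversion → third in the bass = E.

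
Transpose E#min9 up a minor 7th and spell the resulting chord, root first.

D#  F#  A#  C#  E#

E# up a minor 7th → D#. New chord: D# minor ninth.
Root: D#
Minor 3rd (3rd): F#
Perfect 5th (5th): A#
Minor 7th (7th): C#
Major 9th (9th): E#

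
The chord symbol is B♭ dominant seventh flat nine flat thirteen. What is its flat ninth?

Root of B♭ dominant seventh flat nine flat thirteen = B-flat. The 9th is a minor 9th: B-flat up a minor 9th → C-flat.

C-flat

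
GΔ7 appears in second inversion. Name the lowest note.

D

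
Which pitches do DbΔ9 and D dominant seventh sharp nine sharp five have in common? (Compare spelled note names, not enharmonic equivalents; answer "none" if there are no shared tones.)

C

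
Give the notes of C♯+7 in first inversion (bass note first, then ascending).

E♯ – G𝄪 – B – C♯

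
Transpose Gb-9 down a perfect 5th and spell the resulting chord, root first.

Cb – Ebb – Gb – Bbb – Db

A perfect 5th down from Gb is Cb, so the new chord is Cb minor ninth.
Root: Cb
Minor 3rd (3rd): Ebb
Perfect 5th (5th): Gb
Minor 7th (7th): Bbb
Major 9th (9th): Db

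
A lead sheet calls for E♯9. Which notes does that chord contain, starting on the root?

E♯9: dominant ninth on E#.
E# — root
G## — major 3rd
B# — perfect 5th
D# — minor 7th
F## — major 9th

E#, G##, B#, D#, F##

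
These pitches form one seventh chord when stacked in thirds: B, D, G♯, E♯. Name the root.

E♯

Arranged so that each adjacent pair is a third by letter name: E♯ – G♯ – B – D.
The bottom of that stack, E♯, is the root (this is E♯ diminished seventh).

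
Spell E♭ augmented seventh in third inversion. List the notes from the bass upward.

D-flat, E-flat, G, B

In root position, E♭ augmented seventh is E-flat–G–B–D-flat.
Third inversion puts the seventh (D-flat) in the bass.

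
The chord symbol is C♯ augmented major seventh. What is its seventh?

C♯ augmented major seventh is built on C#; its 7th is a major 7th above the root.
A seventh above C uses the letter B, and the major 7th above C# is B#.

B#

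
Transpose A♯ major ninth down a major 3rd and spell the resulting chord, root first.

A major 3rd down from A-sharp is F-sharp, so the new chord is F-sharp major ninth.
Root: F-sharp
Major 3rd (3rd): A-sharp
Perfect 5th (5th): C-sharp
Major 7th (7th): E-sharp
Major 9th (9th): G-sharp

F-sharp – A-sharp – C-sharp – E-sharp – G-sharp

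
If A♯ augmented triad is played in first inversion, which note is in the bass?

A♯ augmented triad = A#–C##–E##. First inversion → third in the bass = C##.

C##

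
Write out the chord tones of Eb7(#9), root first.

Eb, G, Bb, Db, F#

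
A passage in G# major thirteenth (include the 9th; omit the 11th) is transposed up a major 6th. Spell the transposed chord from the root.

A major 6th up from G# is E#, so the new chord is E# major thirteenth.
E# — root
G## — major 3rd
B# — perfect 5th
D## — major 7th
F## — major 9th
C## — major 13th

E#  G##  B#  D##  F##  C##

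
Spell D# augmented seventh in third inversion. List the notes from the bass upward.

D# augmented seventh = D♯–F𝄪–A𝄪–C♯; third inversion → seventh (C♯) lowest.

C♯ D♯ F𝄪 A𝄪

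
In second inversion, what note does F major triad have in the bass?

C

F major triad in root position is F–A–C.
Second inversion places the fifth in the bass, which is C.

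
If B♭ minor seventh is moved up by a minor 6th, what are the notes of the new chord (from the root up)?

A minor 6th up from Bb is Gb, so the new chord is Gb minor seventh.
root → Gb
3rd (minor 3rd) → Bbb
5th (perfect 5th) → Db
7th (minor 7th) → Fb

Gb, Bbb, Db, Fb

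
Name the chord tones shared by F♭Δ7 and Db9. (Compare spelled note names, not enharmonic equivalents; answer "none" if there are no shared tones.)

F♭Δ7: F♭ A♭ C♭ E♭
Db9: D♭ F A♭ C♭ E♭
Common to both → A♭, C♭, E♭.

A♭ – C♭ – E♭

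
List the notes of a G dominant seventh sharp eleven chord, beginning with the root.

G dominant seventh sharp eleven is a dominant seventh sharp eleven built on G.
Root: G
Major 3rd (3rd): B
Perfect 5th (5th): D
Minor 7th (7th): F
Augmented 11th (11th): C#

G  B  D  F  C#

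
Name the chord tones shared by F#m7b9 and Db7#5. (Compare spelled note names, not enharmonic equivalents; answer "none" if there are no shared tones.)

F#m7b9 = F♯, A, C♯, E, G.
Db7#5 = D♭, F, A, C♭.
Shared: A.

A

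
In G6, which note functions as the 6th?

Root of G6 = G. The 6th is a major 6th: G up a major 6th → E.

E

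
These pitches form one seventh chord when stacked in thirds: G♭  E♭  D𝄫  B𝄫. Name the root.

E♭

Arranged so that each adjacent pair is a third by letter name: E♭ – G♭ – B𝄫 – D𝄫.
The bottom of that stack, E♭, is the root (this is E♭ diminished seventh).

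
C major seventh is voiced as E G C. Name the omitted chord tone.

C major seventh = C, E, G, B. The voicing lacks the 7th (major 7th), B.

B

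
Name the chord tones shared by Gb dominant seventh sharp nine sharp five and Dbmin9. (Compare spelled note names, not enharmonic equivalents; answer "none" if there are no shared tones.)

F♭

Gb dominant seventh sharp nine sharp five = G♭, B♭, D, F♭, A.
Dbmin9 = D♭, F♭, A♭, C♭, E♭.
Shared: F♭.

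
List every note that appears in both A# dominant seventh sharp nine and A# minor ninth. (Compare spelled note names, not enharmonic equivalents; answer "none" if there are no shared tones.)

A-sharp, E-sharp, G-sharp

A# dominant seventh sharp nine = A-sharp, C-double-sharp, E-sharp, G-sharp, B-double-sharp.
A# minor ninth = A-sharp, C-sharp, E-sharp, G-sharp, B-sharp.
Shared: A-sharp, E-sharp, G-sharp.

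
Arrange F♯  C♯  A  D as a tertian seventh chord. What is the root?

D

Stacking in thirds gives D – F♯ – A – C♯, so D is the root — D major seventh.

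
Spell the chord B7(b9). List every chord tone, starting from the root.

Root B, quality dominant seventh flat nine:
- root: B
- major 3rd: D#
- perfect 5th: F#
- minor 7th: A
- minor 9th: C

B, D#, F#, A, C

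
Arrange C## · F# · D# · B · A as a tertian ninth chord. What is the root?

B

Stacking in thirds gives B – D# – F# – A – C##, so B is the root — B dominant seventh sharp nine.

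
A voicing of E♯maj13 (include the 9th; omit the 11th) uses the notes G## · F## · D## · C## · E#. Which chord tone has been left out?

B#

E♯maj13 = E#, G##, B#, D##, F##, C##. The voicing lacks the 5th (perfect 5th), B#.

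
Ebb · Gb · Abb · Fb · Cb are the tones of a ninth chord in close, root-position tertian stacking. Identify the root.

Arranged so that each adjacent pair is a third by letter name: Fb – Abb – Cb – Ebb – Gb.
The bottom of that stack, Fb, is the root (this is Fb minor ninth).

Fb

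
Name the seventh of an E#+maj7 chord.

E#+maj7 is built on E#; its 7th is a major 7th above the root.
A seventh above E uses the letter D, and the major 7th above E# is D##.

D##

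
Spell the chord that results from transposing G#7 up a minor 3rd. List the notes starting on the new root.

A minor 3rd up from G♯ is B, so the new chord is B dominant seventh.
root → B
3rd (major 3rd) → D♯
5th (perfect 5th) → F♯
7th (minor 7th) → A

B  D♯  F♯  A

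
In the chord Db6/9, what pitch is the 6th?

Db6/9 is built on D♭; its 6th is a major 6th above the root.
A sixth above D uses the letter B, and the major 6th above D♭ is B♭.

B♭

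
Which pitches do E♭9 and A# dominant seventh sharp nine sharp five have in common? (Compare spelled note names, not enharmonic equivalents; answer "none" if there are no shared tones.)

E♭9: Eb G Bb Db F
A# dominant seventh sharp nine sharp five: A# C## E## G# B##
Common to both → none.

none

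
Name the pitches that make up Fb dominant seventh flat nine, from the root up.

Root F-flat, quality dominant seventh flat nine:
root → F-flat
3rd (major 3rd) → A-flat
5th (perfect 5th) → C-flat
7th (minor 7th) → E-double-flat
9th (minor 9th) → G-double-flat

F-flat, A-flat, C-flat, E-double-flat, G-double-flat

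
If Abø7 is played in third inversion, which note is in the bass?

Gb

Abø7 in root position is Ab–Cb–Ebb–Gb.
Third inversion places the seventh in the bass, which is Gb.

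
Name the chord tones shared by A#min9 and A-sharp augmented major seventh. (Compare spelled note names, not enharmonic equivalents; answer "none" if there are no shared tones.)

A#min9 = A#, C#, E#, G#, B#.
A-sharp augmented major seventh = A#, C##, E##, G##.
Shared: A#.

A#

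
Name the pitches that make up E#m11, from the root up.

E#m11 is a minor eleventh built on E#.
root → E#
3rd (minor 3rd) → G#
5th (perfect 5th) → B#
7th (minor 7th) → D#
9th (major 9th) → F##
11th (perfect 11th) → A#

E#  G#  B#  D#  F##  A#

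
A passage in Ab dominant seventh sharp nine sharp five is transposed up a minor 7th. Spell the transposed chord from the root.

Transposed root: Ab → Gb (minor 7th up). So we spell Gb dominant seventh sharp nine sharp five:
Root: Gb
Major 3rd (3rd): Bb
Augmented 5th (5th): D
Minor 7th (7th): Fb
Augmented 9th (9th): A

Gb  Bb  D  Fb  A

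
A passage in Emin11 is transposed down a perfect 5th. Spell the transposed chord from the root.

Transposed root: E → A (perfect 5th down). So we spell A minor eleventh:
Root: A
Minor 3rd (3rd): C
Perfect 5th (5th): E
Minor 7th (7th): G
Major 9th (9th): B
Perfect 11th (11th): D

A  C  E  G  B  D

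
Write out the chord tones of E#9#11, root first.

E#9#11: dominant ninth sharp eleven on E#.
Root: E#
Major 3rd (3rd): G##
Perfect 5th (5th): B#
Minor 7th (7th): D#
Major 9th (9th): F##
Augmented 11th (11th): A##

E#, G##, B#, D#, F##, A##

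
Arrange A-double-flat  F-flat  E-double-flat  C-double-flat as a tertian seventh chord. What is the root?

F-flat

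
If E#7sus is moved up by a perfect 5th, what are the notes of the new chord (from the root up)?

B#  E#  F##  A#

Transposed root: E# → B# (perfect 5th up). So we spell B# dominant seventh suspended fourth:
B# — root
E# — perfect 4th
F## — perfect 5th
A# — minor 7th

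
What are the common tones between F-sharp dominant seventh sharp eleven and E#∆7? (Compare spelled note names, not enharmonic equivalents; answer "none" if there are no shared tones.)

F-sharp dominant seventh sharp eleven = F#, A#, C#, E, B#.
E#∆7 = E#, G##, B#, D##.
Shared: B#.

B#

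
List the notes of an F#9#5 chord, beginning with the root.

F#, A#, C##, E, G#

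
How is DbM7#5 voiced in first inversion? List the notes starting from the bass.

F, A, C, Db

DbM7#5 = Db–F–A–C; first inversion → third (F) lowest.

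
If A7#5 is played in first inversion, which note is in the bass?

C#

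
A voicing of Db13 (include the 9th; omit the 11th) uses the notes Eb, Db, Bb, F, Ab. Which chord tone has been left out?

Db13 = Db, F, Ab, Cb, Eb, Bb. The voicing lacks the 7th (minor 7th), Cb.

Cb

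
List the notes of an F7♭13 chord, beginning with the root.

F, A, C, Eb, Db

F7♭13 is a dominant seventh flat thirteen built on F.
F — root
A — major 3rd
C — perfect 5th
Eb — minor 7th
Db — minor 13th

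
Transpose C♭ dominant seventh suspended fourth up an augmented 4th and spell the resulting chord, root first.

F  Bb  C  Eb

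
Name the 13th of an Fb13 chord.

D♭

Fb13 is built on F♭; its 13th is a major 13th above the root.
A sixth above F uses the letter D, and the major 13th above F♭ is D♭.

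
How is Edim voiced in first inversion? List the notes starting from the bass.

G, Bb, E

In root position, Edim is E–G–Bb.
First inversion puts the third (G) in the bass.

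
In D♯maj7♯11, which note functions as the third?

F##

D♯maj7♯11 is built on D#; its 3rd is a major 3rd above the root.
A third above D uses the letter F, and the major 3rd above D# is F##.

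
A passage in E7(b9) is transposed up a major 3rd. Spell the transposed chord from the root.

G♯, B♯, D♯, F♯, A

E up a major 3rd → G♯. New chord: G♯ dominant seventh flat nine.
root → G♯
3rd (major 3rd) → B♯
5th (perfect 5th) → D♯
7th (minor 7th) → F♯
9th (minor 9th) → A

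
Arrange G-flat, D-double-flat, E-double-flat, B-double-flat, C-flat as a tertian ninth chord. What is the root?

C-flat

Arranged so that each adjacent pair is a third by letter name: C-flat – E-double-flat – G-flat – B-double-flat – D-double-flat.
The bottom of that stack, C-flat, is the root (this is C-flat minor seventh flat nine).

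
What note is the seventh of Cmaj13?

B

Cmaj13 is built on C; its 7th is a major 7th above the root.
A seventh above C uses the letter B, and the major 7th above C is B.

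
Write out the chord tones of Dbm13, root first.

Root D♭, quality minor thirteenth:
Root: D♭
Minor 3rd (3rd): F♭
Perfect 5th (5th): A♭
Minor 7th (7th): C♭
Major 9th (9th): E♭
Perfect 11th (11th): G♭
Major 13th (13th): B♭

D♭ F♭ A♭ C♭ E♭ G♭ B♭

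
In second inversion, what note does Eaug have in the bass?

Eaug = E–G#–B#. Second inversion → fifth in the bass = B#.

B#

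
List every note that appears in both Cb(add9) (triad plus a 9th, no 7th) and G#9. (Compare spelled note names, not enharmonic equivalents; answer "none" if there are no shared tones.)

Cb(add9) = Cb, Eb, Gb, Db.
G#9 = G#, B#, D#, F#, A#.
Shared: none.

none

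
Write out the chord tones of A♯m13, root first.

A#  C#  E#  G#  B#  D#  F##

Root A#, quality minor thirteenth:
root → A#
3rd (minor 3rd) → C#
5th (perfect 5th) → E#
7th (minor 7th) → G#
9th (major 9th) → B#
11th (perfect 11th) → D#
13th (major 13th) → F##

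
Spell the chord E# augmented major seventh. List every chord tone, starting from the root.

Root E-sharp, quality augmented major seventh:
- root: E-sharp
- major 3rd: G-double-sharp
- augmented 5th: B-double-sharp
- major 7th: D-double-sharp

E-sharp, G-double-sharp, B-double-sharp, D-double-sharp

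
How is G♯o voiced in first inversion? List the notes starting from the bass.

B D G#

In root position, G♯o is G#–B–D.
First inversion puts the third (B) in the bass.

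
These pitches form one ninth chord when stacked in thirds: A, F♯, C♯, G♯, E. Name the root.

Stacking in thirds gives F♯ – A – C♯ – E – G♯, so F♯ is the root — F♯ minor ninth.

F♯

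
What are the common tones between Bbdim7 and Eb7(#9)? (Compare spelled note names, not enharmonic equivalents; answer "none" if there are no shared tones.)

Bbdim7: Bb Db Fb Abb
Eb7(#9): Eb G Bb Db F#
Common to both → Bb, Db.

Bb Db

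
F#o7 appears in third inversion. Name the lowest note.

Eb

F#o7 = F#–A–C–Eb. Third inversion → seventh in the bass = Eb.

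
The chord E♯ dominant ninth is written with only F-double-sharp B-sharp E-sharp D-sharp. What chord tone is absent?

G-double-sharp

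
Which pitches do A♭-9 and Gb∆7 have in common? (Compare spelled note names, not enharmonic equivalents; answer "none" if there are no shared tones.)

Gb, Bb

A♭-9 = Ab, Cb, Eb, Gb, Bb.
Gb∆7 = Gb, Bb, Db, F.
Shared: Gb, Bb.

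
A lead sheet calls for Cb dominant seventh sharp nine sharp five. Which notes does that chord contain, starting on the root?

Cb Eb G Bbb D

Root Cb, quality dominant seventh sharp nine sharp five:
- root: Cb
- major 3rd: Eb
- augmented 5th: G
- minor 7th: Bbb
- augmented 9th: D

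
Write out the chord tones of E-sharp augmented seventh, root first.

E-sharp augmented seventh is an augmented seventh built on E#.
Root: E#
Major 3rd (3rd): G##
Augmented 5th (5th): B##
Minor 7th (7th): D#

E# – G## – B## – D#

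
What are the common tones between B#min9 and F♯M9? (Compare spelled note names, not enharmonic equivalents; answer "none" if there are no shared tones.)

A#

B#min9 = B#, D#, F##, A#, C##.
F♯M9 = F#, A#, C#, E#, G#.
Shared: A#.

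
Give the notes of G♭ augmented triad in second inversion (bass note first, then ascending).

In root position, G♭ augmented triad is G-flat–B-flat–D.
Second inversion puts the fifth (D) in the bass.

D, G-flat, B-flat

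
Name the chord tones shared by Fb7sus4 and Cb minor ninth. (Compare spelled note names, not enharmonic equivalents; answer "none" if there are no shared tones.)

Fb7sus4 = Fb, Bbb, Cb, Ebb.
Cb minor ninth = Cb, Ebb, Gb, Bbb, Db.
Shared: Bbb, Cb, Ebb.

Bbb, Cb, Ebb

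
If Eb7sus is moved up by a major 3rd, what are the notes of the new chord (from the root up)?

G, C, D, F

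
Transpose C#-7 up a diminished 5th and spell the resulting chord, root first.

Transposed root: C# → G (diminished 5th up). So we spell G minor seventh:
G — root
Bb — minor 3rd
D — perfect 5th
F — minor 7th

G Bb D F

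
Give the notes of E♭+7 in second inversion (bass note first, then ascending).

B Db Eb G

E♭+7 = Eb–G–B–Db; second inversion → fifth (B) lowest.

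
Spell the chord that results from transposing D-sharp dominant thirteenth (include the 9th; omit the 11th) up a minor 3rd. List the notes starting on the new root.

Transposed root: D-sharp → F-sharp (minor 3rd up). So we spell F-sharp dominant thirteenth:
Root: F-sharp
Major 3rd (3rd): A-sharp
Perfect 5th (5th): C-sharp
Minor 7th (7th): E
Major 9th (9th): G-sharp
Major 13th (13th): D-sharp

F-sharp, A-sharp, C-sharp, E, G-sharp, D-sharp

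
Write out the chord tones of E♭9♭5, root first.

Eb, G, Bbb, Db, F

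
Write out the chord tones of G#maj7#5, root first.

G#maj7#5: augmented major seventh on G#.
G# — root
B# — major 3rd
D## — augmented 5th
F## — major 7th

G# – B# – D## – F##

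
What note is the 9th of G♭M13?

G♭M13 is built on Gb; its 9th is a major 9th above the root.
A second above G uses the letter A, and the major 9th above Gb is Ab.

Ab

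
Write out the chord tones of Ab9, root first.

A♭ – C – E♭ – G♭ – B♭

Ab9 is a dominant ninth built on A♭.
A♭ — root
C — major 3rd
E♭ — perfect 5th
G♭ — minor 7th
B♭ — major 9th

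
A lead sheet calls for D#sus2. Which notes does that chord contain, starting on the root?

D# – E# – A#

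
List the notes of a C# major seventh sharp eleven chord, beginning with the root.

C-sharp, E-sharp, G-sharp, B-sharp, F-double-sharp

C# major seventh sharp eleven is a major seventh sharp eleven built on C-sharp.
Root: C-sharp
Major 3rd (3rd): E-sharp
Perfect 5th (5th): G-sharp
Major 7th (7th): B-sharp
Augmented 11th (11th): F-double-sharp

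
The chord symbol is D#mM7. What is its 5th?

A#

D#mM7 is built on D#; its 5th is a perfect 5th above the root.
A fifth above D uses the letter A, and the perfect 5th above D# is A#.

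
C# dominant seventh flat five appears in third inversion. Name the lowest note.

C# dominant seventh flat five in root position is C#–E#–G–B.
Third inversion places the seventh in the bass, which is B.

B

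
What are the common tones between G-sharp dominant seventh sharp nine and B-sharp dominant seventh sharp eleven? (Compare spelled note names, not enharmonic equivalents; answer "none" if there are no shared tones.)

G-sharp dominant seventh sharp nine = G-sharp, B-sharp, D-sharp, F-sharp, A-double-sharp.
B-sharp dominant seventh sharp eleven = B-sharp, D-double-sharp, F-double-sharp, A-sharp, E-double-sharp.
Shared: B-sharp.

B-sharp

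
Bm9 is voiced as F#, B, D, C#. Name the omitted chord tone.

A

The full Bm9 chord is B, D, F#, A, C#.
Comparing with the voicing, the minor 7th (7th) — A — is absent.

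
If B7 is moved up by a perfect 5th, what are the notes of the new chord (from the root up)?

B up a perfect 5th → F#. New chord: F# dominant seventh.
F# — root
A# — major 3rd
C# — perfect 5th
E — minor 7th

F#, A#, C#, E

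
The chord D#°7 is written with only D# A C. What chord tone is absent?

D#°7 = D#, F#, A, C. The voicing lacks the 3rd (minor 3rd), F#.

F#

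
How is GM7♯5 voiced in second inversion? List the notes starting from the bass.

D#, F#, G, B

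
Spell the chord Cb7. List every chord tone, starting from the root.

Root Cb, quality dominant seventh:
Cb — root
Eb — major 3rd
Gb — perfect 5th
Bbb — minor 7th

Cb, Eb, Gb, Bbb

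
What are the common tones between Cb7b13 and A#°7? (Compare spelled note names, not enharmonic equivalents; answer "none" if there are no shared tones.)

none

Cb7b13 = C♭, E♭, G♭, B𝄫, A𝄫.
A#°7 = A♯, C♯, E, G.
Shared: none.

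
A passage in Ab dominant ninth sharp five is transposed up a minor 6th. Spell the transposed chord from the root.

A minor 6th up from A-flat is F-flat, so the new chord is F-flat dominant ninth sharp five.
Root: F-flat
Major 3rd (3rd): A-flat
Augmented 5th (5th): C
Minor 7th (7th): E-double-flat
Major 9th (9th): G-flat

F-flat A-flat C E-double-flat G-flat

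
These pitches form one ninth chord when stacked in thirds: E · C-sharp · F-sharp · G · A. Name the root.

F-sharp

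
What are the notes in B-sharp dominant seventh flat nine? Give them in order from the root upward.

B-sharp dominant seventh flat nine: dominant seventh flat nine on B♯.
Root: B♯
Major 3rd (3rd): D𝄪
Perfect 5th (5th): F𝄪
Minor 7th (7th): A♯
Minor 9th (9th): C♯

B♯  D𝄪  F𝄪  A♯  C♯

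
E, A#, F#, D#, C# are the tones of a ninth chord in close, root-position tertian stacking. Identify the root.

D#

Arranged so that each adjacent pair is a third by letter name: D# – F# – A# – C# – E.
The bottom of that stack, D#, is the root (this is D# minor seventh flat nine).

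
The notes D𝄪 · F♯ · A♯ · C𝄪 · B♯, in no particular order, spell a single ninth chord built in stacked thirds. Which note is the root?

Stacking in thirds gives B♯ – D𝄪 – F♯ – A♯ – C𝄪, so B♯ is the root — B♯ dominant ninth flat five.

B♯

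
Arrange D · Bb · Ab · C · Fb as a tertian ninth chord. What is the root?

Bb

Arranged so that each adjacent pair is a third by letter name: Bb – D – Fb – Ab – C.
The bottom of that stack, Bb, is the root (this is Bb dominant ninth flat five).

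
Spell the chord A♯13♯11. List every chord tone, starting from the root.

A# – C## – E# – G# – B# – D## – F##

A♯13♯11 is a dominant thirteenth sharp eleven built on A#.
- root: A#
- major 3rd: C##
- perfect 5th: E#
- minor 7th: G#
- major 9th: B#
- augmented 11th: D##
- major 13th: F##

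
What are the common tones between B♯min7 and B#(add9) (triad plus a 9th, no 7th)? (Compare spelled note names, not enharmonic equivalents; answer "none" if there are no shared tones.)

B♯min7 = B#, D#, F##, A#.
B#(add9) = B#, D##, F##, C##.
Shared: B#, F##.

B# – F##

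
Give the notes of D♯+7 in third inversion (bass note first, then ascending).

D♯+7 = D#–F##–A##–C#; third inversion → seventh (C#) lowest.

C#  D#  F##  A##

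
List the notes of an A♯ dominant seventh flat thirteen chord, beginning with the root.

A-sharp, C-double-sharp, E-sharp, G-sharp, F-sharp

Root A-sharp, quality dominant seventh flat thirteen:
Root: A-sharp
Major 3rd (3rd): C-double-sharp
Perfect 5th (5th): E-sharp
Minor 7th (7th): G-sharp
Minor 13th (13th): F-sharp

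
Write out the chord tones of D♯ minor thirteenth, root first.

D#  F#  A#  C#  E#  G#  B#

D♯ minor thirteenth: minor thirteenth on D#.
root → D#
3rd (minor 3rd) → F#
5th (perfect 5th) → A#
7th (minor 7th) → C#
9th (major 9th) → E#
11th (perfect 11th) → G#
13th (major 13th) → B#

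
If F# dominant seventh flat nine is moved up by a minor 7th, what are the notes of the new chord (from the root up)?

F-sharp up a minor 7th → E. New chord: E dominant seventh flat nine.
E — root
G-sharp — major 3rd
B — perfect 5th
D — minor 7th
F — minor 9th

E, G-sharp, B, D, F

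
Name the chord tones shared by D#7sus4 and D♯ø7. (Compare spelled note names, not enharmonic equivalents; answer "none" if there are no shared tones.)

D# C#

D#7sus4: D# G# A# C#
D♯ø7: D# F# A C#
Common to both → D#, C#.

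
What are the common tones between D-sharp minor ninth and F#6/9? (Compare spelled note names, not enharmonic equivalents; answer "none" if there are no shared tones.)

D-sharp minor ninth: D♯ F♯ A♯ C♯ E♯
F#6/9: F♯ A♯ C♯ D♯ G♯
Common to both → D♯, F♯, A♯, C♯.

D♯ – F♯ – A♯ – C♯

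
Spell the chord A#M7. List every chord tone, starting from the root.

Root A#, quality major seventh:
- root: A#
- major 3rd: C##
- perfect 5th: E#
- major 7th: G##

A#  C##  E#  G##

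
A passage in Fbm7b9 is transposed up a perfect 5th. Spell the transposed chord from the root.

Transposed root: F♭ → C♭ (perfect 5th up). So we spell C♭ minor seventh flat nine:
Root: C♭
Minor 3rd (3rd): E𝄫
Perfect 5th (5th): G♭
Minor 7th (7th): B𝄫
Minor 9th (9th): D𝄫

C♭, E𝄫, G♭, B𝄫, D𝄫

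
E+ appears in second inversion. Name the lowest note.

B#

E+ in root position is E–G#–B#.
Second inversion places the fifth in the bass, which is B#.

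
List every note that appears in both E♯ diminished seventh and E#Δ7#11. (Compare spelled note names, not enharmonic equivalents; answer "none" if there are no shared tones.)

E#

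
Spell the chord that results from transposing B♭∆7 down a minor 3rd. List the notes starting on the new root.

G  B  D  F#

Bb down a minor 3rd → G. New chord: G major seventh.
G — root
B — major 3rd
D — perfect 5th
F# — major 7th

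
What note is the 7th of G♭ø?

G♭ø is built on Gb; its 7th is a minor 7th above the root.
A seventh above G uses the letter F, and the minor 7th above Gb is Fb.

Fb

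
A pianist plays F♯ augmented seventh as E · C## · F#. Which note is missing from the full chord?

A#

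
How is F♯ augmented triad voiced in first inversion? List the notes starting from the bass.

F♯ augmented triad = F#–A#–C##; first inversion → third (A#) lowest.

A# C## F#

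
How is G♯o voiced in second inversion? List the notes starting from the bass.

D, G#, B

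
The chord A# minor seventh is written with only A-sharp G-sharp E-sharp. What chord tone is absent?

The full A# minor seventh chord is A-sharp, C-sharp, E-sharp, G-sharp.
Comparing with the voicing, the minor 3rd (3rd) — C-sharp — is absent.

C-sharp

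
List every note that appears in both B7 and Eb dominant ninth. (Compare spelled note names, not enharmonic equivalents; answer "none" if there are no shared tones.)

none

B7: B D# F# A
Eb dominant ninth: Eb G Bb Db F
Common to both → none.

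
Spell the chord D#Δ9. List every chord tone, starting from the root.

D#Δ9 is a major ninth built on D#.
root → D#
3rd (major 3rd) → F##
5th (perfect 5th) → A#
7th (major 7th) → C##
9th (major 9th) → E#

D#, F##, A#, C##, E#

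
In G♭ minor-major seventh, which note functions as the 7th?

Root of G♭ minor-major seventh = G-flat. The 7th is a major 7th: G-flat up a major 7th → F.

F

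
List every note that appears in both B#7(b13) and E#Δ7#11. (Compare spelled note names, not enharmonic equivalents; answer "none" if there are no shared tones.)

B#, D##

B#7(b13): B# D## F## A# G#
E#Δ7#11: E# G## B# D## A##
Common to both → B#, D##.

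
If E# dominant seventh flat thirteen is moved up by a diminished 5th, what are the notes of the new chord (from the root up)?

B D# F# A G

A diminished 5th up from E# is B, so the new chord is B dominant seventh flat thirteen.
- root: B
- major 3rd: D#
- perfect 5th: F#
- minor 7th: A
- minor 13th: G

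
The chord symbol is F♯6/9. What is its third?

A♯

F♯6/9 is built on F♯; its 3rd is a major 3rd above the root.
A third above F uses the letter A, and the major 3rd above F♯ is A♯.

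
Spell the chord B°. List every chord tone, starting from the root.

B – D – F

B° is a diminished triad built on B.
B — root
D — minor 3rd
F — diminished 5th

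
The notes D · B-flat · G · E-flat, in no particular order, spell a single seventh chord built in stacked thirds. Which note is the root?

Arranged so that each adjacent pair is a third by letter name: E-flat – G – B-flat – D.
The bottom of that stack, E-flat, is the root (this is E-flat major seventh).

E-flat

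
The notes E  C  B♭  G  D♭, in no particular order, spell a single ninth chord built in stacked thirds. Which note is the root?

Stacking in thirds gives C – E – G – B♭ – D♭, so C is the root — C dominant seventh flat nine.

C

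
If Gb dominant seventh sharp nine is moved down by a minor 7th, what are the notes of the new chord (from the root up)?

Ab, C, Eb, Gb, B

Transposed root: Gb → Ab (minor 7th down). So we spell Ab dominant seventh sharp nine:
- root: Ab
- major 3rd: C
- perfect 5th: Eb
- minor 7th: Gb
- augmented 9th: B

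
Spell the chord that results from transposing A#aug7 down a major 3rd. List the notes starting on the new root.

F#, A#, C##, E

A# down a major 3rd → F#. New chord: F# augmented seventh.
Root: F#
Major 3rd (3rd): A#
Augmented 5th (5th): C##
Minor 7th (7th): E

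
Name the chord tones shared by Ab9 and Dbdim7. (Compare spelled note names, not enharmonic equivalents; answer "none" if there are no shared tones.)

Ab9 = A♭, C, E♭, G♭, B♭.
Dbdim7 = D♭, F♭, A𝄫, C𝄫.
Shared: none.

none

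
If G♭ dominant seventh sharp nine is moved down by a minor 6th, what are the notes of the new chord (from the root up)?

B-flat D F A-flat C-sharp

A minor 6th down from G-flat is B-flat, so the new chord is B-flat dominant seventh sharp nine.
root → B-flat
3rd (major 3rd) → D
5th (perfect 5th) → F
7th (minor 7th) → A-flat
9th (augmented 9th) → C-sharp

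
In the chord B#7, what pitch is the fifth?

F##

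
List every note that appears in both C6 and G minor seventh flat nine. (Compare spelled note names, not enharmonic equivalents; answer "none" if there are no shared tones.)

G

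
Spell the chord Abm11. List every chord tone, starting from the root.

Ab  Cb  Eb  Gb  Bb  Db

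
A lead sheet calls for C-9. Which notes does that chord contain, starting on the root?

Root C, quality minor ninth:
Root: C
Minor 3rd (3rd): E♭
Perfect 5th (5th): G
Minor 7th (7th): B♭
Major 9th (9th): D

C  E♭  G  B♭  D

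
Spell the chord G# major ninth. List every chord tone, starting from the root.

G-sharp, B-sharp, D-sharp, F-double-sharp, A-sharp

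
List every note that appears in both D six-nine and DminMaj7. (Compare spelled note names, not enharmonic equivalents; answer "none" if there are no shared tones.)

D  A

D six-nine = D, F#, A, B, E.
DminMaj7 = D, F, A, C#.
Shared: D, A.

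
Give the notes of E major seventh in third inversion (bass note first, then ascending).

D-sharp E G-sharp B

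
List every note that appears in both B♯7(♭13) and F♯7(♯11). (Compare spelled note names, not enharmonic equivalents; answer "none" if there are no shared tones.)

B♯7(♭13): B♯ D𝄪 F𝄪 A♯ G♯
F♯7(♯11): F♯ A♯ C♯ E B♯
Common to both → B♯, A♯.

B♯ – A♯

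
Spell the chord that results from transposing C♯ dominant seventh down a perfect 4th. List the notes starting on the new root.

C# down a perfect 4th → G#. New chord: G# dominant seventh.
Root: G#
Major 3rd (3rd): B#
Perfect 5th (5th): D#
Minor 7th (7th): F#

G#, B#, D#, F#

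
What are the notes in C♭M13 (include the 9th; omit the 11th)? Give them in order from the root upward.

Cb, Eb, Gb, Bb, Db, Ab

C♭M13 is a major thirteenth built on Cb.
root → Cb
3rd (major 3rd) → Eb
5th (perfect 5th) → Gb
7th (major 7th) → Bb
9th (major 9th) → Db
13th (major 13th) → Ab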